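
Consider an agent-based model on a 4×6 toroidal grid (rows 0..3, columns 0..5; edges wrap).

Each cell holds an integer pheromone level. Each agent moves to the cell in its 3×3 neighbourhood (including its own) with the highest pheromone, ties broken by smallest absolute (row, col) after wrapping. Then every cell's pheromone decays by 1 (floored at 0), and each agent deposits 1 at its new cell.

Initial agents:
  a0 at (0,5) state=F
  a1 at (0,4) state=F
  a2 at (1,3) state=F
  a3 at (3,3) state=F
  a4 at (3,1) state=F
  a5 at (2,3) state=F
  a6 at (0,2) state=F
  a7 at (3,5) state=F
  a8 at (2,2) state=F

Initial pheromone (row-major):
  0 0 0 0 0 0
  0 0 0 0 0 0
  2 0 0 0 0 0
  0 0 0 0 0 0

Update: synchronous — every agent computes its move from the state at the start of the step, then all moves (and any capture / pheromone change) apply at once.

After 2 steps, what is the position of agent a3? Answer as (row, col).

t=1: a0@(0,0) a1@(0,3) a2@(0,2) a3@(0,2) a4@(2,0) a5@(1,2) a6@(0,1) a7@(2,0) a8@(1,1) | pheromone: 1 1 2 1 0 0 / 0 1 1 0 0 0 / 3 0 0 0 0 0 / 0 0 0 0 0 0
t=2: a0@(0,0) a1@(0,2) a2@(0,2) a3@(0,2) a4@(2,0) a5@(0,2) a6@(0,2) a7@(2,0) a8@(2,0) | pheromone: 1 0 6 0 0 0 / 0 0 0 0 0 0 / 5 0 0 0 0 0 / 0 0 0 0 0 0

(0, 2)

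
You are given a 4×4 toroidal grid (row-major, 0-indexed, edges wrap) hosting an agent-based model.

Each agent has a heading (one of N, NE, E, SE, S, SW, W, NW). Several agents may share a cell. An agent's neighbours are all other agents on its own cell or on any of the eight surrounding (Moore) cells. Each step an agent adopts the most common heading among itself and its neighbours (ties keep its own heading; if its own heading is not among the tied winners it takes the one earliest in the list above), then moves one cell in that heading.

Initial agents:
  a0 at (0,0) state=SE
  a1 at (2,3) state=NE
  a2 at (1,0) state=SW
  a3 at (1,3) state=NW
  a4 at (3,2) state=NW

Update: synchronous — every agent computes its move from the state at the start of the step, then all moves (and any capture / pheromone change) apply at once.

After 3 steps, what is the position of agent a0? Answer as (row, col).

t=1: a0@(1,1):SE a1@(1,2):NW a2@(2,3):SW a3@(0,2):NW a4@(2,1):NW
t=2: a0@(0,0):NW a1@(0,1):NW a2@(3,2):SW a3@(3,1):NW a4@(1,0):NW
t=3: a0@(3,3):NW a1@(3,0):NW a2@(2,1):NW a3@(2,0):NW a4@(0,3):NW

(3, 3)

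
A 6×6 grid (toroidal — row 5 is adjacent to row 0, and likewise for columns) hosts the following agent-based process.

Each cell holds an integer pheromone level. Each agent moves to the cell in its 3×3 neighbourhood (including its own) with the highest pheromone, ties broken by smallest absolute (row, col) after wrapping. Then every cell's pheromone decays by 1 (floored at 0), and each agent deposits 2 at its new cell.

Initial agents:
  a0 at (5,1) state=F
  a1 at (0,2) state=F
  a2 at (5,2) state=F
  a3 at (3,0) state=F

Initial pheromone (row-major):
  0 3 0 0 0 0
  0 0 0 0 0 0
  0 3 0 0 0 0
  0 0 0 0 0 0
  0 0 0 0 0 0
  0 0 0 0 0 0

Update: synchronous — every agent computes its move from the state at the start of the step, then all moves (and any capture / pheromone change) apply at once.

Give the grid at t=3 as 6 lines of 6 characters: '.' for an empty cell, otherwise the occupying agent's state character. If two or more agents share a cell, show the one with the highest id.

.F....
......
.F....
......
......
......

t=1: a0@(0,1) a1@(0,1) a2@(0,1) a3@(2,1) | pheromone: 0 8 0 0 0 0 / 0 0 0 0 0 0 / 0 4 0 0 0 0 / 0 0 0 0 0 0 / 0 0 0 0 0 0 / 0 0 0 0 0 0
t=2: a0@(0,1) a1@(0,1) a2@(0,1) a3@(2,1) | pheromone: 0 13 0 0 0 0 / 0 0 0 0 0 0 / 0 5 0 0 0 0 / 0 0 0 0 0 0 / 0 0 0 0 0 0 / 0 0 0 0 0 0
t=3: a0@(0,1) a1@(0,1) a2@(0,1) a3@(2,1) | pheromone: 0 18 0 0 0 0 / 0 0 0 0 0 0 / 0 6 0 0 0 0 / 0 0 0 0 0 0 / 0 0 0 0 0 0 / 0 0 0 0 0 0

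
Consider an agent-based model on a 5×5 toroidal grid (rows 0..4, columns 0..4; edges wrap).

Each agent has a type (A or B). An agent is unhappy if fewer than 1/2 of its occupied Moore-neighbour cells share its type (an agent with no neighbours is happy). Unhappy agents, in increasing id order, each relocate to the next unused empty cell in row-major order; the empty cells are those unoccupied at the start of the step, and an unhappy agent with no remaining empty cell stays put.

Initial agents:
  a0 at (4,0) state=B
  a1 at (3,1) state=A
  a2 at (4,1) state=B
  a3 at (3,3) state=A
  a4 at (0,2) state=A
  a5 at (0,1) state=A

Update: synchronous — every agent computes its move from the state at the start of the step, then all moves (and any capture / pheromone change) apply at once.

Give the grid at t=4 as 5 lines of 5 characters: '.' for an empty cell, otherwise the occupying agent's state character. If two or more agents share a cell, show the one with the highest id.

BBAA.
.A...
.....
...A.
.....

t=1: a0@(0,0):B a1@(0,3):A a2@(0,4):B a3@(3,3):A a4@(0,2):A a5@(1,0):A
t=2: a0@(0,0):B a1@(0,3):A a2@(0,1):B a3@(3,3):A a4@(0,2):A a5@(1,1):A
t=3: a0@(0,0):B a1@(0,3):A a2@(0,4):B a3@(3,3):A a4@(0,2):A a5@(1,0):A
t=4: a0@(0,0):B a1@(0,3):A a2@(0,1):B a3@(3,3):A a4@(0,2):A a5@(1,1):A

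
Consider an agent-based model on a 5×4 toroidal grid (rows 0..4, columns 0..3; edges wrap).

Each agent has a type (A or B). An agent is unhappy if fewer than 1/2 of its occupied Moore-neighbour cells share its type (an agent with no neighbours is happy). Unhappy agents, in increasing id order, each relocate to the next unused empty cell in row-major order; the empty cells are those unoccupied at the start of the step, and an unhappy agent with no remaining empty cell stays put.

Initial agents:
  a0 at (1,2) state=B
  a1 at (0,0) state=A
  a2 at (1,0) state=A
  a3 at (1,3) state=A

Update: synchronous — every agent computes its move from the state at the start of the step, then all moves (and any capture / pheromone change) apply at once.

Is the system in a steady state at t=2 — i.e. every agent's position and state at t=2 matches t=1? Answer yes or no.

t=1: a0@(0,1):B a1@(0,0):A a2@(1,0):A a3@(1,3):A
t=2: a0@(0,2):B a1@(0,0):A a2@(1,0):A a3@(1,3):A

no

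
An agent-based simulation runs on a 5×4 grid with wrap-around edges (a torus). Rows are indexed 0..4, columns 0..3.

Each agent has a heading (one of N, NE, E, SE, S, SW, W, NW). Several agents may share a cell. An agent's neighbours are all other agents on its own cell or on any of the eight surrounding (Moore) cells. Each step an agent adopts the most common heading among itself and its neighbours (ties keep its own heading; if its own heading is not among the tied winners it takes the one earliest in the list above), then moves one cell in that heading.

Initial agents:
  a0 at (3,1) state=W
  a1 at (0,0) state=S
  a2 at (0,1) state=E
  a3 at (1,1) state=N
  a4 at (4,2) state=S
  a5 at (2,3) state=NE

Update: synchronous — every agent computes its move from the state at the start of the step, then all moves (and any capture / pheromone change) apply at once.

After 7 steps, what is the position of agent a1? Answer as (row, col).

t=1: a0@(3,0):W a1@(1,0):S a2@(1,1):S a3@(0,1):N a4@(0,2):S a5@(1,0):NE
t=2: a0@(3,3):W a1@(2,0):S a2@(2,1):S a3@(1,1):S a4@(1,2):S a5@(2,0):S
t=3: a0@(4,3):S a1@(3,0):S a2@(3,1):S a3@(2,1):S a4@(2,2):S a5@(3,0):S
t=4: a0@(0,3):S a1@(4,0):S a2@(4,1):S a3@(3,1):S a4@(3,2):S a5@(4,0):S
t=5: a0@(1,3):S a1@(0,0):S a2@(0,1):S a3@(4,1):S a4@(4,2):S a5@(0,0):S
t=6: a0@(2,3):S a1@(1,0):S a2@(1,1):S a3@(0,1):S a4@(0,2):S a5@(1,0):S
t=7: a0@(3,3):S a1@(2,0):S a2@(2,1):S a3@(1,1):S a4@(1,2):S a5@(2,0):S

(2, 0)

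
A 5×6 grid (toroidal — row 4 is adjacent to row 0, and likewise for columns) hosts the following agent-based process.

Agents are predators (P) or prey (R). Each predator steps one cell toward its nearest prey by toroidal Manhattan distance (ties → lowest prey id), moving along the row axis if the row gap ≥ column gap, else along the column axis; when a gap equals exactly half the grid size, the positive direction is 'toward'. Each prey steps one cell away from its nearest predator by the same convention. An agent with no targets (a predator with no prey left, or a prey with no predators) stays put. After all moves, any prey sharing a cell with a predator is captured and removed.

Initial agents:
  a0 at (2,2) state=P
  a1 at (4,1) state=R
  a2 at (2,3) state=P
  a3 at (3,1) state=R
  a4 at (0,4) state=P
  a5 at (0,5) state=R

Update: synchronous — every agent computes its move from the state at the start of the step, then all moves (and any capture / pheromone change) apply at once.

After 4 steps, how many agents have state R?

1

t=1: a0@(3,2):P a1@(0,1):R a2@(2,2):P a3@(4,1):R a4@(0,5):P a5@(0,0):R
t=2: a0@(4,2):P a1@(0,2):R a2@(1,2):P a3@(0,1):R a4@(0,0):P a5@(0,1):R
t=3: a0@(0,2):P a1@(1,2):R a2@(0,2):P a4@(0,1):P
t=4: a0@(1,2):P a1@(2,2):R a2@(1,2):P a4@(1,1):P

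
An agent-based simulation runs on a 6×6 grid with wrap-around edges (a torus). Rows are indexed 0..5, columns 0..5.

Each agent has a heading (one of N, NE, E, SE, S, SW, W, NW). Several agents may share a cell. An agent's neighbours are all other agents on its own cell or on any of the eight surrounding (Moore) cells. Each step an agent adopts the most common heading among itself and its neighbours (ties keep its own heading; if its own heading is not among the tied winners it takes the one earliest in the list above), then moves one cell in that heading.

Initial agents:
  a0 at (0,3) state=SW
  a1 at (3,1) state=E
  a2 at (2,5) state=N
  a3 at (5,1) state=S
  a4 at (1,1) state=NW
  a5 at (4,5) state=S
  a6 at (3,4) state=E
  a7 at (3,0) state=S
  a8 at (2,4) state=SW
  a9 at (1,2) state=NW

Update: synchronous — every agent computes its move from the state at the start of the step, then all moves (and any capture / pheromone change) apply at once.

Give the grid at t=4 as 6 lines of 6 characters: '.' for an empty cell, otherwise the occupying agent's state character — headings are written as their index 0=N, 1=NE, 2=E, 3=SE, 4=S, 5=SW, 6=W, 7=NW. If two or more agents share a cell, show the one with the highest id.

t=1: a0@(1,2):SW a1@(3,2):E a2@(1,5):N a3@(0,1):S a4@(0,0):NW a5@(5,5):S a6@(3,5):E a7@(4,0):S a8@(3,3):SW a9@(0,1):NW
t=2: a0@(2,1):SW a1@(3,3):E a2@(0,5):N a3@(5,0):NW a4@(5,5):NW a5@(0,5):S a6@(3,0):E a7@(5,0):S a8@(4,2):SW a9@(5,0):NW
t=3: a0@(3,0):SW a1@(3,4):E a2@(5,4):NW a3@(4,5):NW a4@(4,4):NW a5@(5,4):NW a6@(3,1):E a7@(4,5):NW a8@(5,1):SW a9@(4,5):NW
t=4: a0@(2,5):NW a1@(2,3):NW a2@(4,3):NW a3@(3,4):NW a4@(3,3):NW a5@(4,3):NW a6@(3,2):E a7@(3,4):NW a8@(0,0):SW a9@(3,4):NW

5.....
......
...7.7
..277.
...7..
......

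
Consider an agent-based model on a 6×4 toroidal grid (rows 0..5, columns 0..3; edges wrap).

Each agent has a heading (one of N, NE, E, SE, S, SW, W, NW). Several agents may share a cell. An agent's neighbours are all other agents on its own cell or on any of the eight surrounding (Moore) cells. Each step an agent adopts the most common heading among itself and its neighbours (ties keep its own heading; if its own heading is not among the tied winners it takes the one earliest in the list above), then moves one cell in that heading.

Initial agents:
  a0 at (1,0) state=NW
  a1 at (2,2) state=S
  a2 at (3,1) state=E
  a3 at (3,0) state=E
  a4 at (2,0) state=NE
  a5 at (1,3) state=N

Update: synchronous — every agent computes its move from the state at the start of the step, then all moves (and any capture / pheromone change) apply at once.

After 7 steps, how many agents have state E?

t=1: a0@(0,3):NW a1@(3,2):S a2@(3,2):E a3@(3,1):E a4@(2,1):E a5@(0,3):N
t=2: a0@(5,2):NW a1@(3,3):E a2@(3,3):E a3@(3,2):E a4@(2,2):E a5@(5,3):N
t=3: a0@(4,1):NW a1@(3,0):E a2@(3,0):E a3@(3,3):E a4@(2,3):E a5@(4,3):N
t=4: a0@(4,2):E a1@(3,1):E a2@(3,1):E a3@(3,0):E a4@(2,0):E a5@(4,0):E
t=5: a0@(4,3):E a1@(3,2):E a2@(3,2):E a3@(3,1):E a4@(2,1):E a5@(4,1):E
t=6: a0@(4,0):E a1@(3,3):E a2@(3,3):E a3@(3,2):E a4@(2,2):E a5@(4,2):E
t=7: a0@(4,1):E a1@(3,0):E a2@(3,0):E a3@(3,3):E a4@(2,3):E a5@(4,3):E

6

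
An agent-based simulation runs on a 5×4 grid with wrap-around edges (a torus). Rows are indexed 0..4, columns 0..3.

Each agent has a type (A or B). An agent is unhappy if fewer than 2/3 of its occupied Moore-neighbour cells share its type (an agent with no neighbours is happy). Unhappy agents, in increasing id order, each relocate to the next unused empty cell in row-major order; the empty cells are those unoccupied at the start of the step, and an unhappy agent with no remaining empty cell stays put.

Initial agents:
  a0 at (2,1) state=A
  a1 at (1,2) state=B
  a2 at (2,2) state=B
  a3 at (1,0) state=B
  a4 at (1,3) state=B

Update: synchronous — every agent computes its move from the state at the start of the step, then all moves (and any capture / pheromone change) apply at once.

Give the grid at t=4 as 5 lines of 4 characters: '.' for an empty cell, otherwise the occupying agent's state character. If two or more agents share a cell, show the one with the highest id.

.A.B
..BB
..B.
....
....

t=1: a0@(0,0):A a1@(1,2):B a2@(2,2):B a3@(0,1):B a4@(1,3):B
t=2: a0@(0,2):A a1@(1,2):B a2@(2,2):B a3@(0,3):B a4@(1,3):B
t=3: a0@(0,0):A a1@(1,2):B a2@(2,2):B a3@(0,3):B a4@(1,3):B
t=4: a0@(0,1):A a1@(1,2):B a2@(2,2):B a3@(0,3):B a4@(1,3):B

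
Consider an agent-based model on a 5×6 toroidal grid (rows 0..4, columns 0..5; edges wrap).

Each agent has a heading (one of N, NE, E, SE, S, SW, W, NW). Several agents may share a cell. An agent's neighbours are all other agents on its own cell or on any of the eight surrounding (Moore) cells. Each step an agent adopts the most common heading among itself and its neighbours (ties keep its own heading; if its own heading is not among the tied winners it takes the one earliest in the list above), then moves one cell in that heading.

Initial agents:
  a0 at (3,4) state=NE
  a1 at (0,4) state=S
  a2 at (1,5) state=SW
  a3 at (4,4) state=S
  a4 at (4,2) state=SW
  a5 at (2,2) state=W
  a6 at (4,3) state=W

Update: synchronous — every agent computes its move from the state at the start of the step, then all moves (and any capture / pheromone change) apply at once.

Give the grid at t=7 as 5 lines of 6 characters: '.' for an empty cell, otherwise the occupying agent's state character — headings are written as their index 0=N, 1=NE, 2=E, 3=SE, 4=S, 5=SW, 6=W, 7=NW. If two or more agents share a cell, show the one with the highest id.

t=1: a0@(2,5):NE a1@(1,4):S a2@(2,4):SW a3@(0,4):S a4@(0,1):SW a5@(2,1):W a6@(0,3):S
t=2: a0@(1,0):NE a1@(2,4):S a2@(3,3):SW a3@(1,4):S a4@(1,0):SW a5@(2,0):W a6@(1,3):S
t=3: a0@(0,1):NE a1@(3,4):S a2@(4,2):SW a3@(2,4):S a4@(2,5):SW a5@(2,5):W a6@(2,3):S
t=4: a0@(4,2):NE a1@(4,4):S a2@(0,1):SW a3@(3,4):S a4@(3,5):S a5@(3,5):S a6@(3,3):S
t=5: a0@(3,3):NE a1@(0,4):S a2@(1,0):SW a3@(4,4):S a4@(4,5):S a5@(4,5):S a6@(4,3):S
t=6: a0@(4,3):S a1@(1,4):S a2@(2,5):SW a3@(0,4):S a4@(0,5):S a5@(0,5):S a6@(0,3):S
t=7: a0@(0,3):S a1@(2,4):S a2@(3,4):SW a3@(1,4):S a4@(1,5):S a5@(1,5):S a6@(1,3):S

...4..
...444
....4.
....5.
......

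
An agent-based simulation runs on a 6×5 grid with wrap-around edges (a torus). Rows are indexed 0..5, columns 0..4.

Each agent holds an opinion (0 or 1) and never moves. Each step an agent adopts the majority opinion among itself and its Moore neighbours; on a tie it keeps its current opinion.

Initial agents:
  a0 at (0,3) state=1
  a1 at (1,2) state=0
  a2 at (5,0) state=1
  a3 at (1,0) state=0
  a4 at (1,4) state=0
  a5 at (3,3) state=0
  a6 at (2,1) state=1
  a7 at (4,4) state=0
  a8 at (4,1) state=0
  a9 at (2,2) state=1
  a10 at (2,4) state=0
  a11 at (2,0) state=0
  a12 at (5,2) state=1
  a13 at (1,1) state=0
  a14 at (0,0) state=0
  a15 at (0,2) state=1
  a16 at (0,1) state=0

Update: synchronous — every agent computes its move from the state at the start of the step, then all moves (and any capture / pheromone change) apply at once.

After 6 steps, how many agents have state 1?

4

t=1: a0@(0,3):1 a1@(1,2):1 a2@(5,0):0 a3@(1,0):0 a4@(1,4):0 a5@(3,3):0 a6@(2,1):0 a7@(4,4):0 a8@(4,1):1 a9@(2,2):0 a10@(2,4):0 a11@(2,0):0 a12@(5,2):1 a13@(1,1):0 a14@(0,0):0 a15@(0,2):1 a16@(0,1):0
t=2: a0@(0,3):1 a1@(1,2):0 a2@(5,0):0 a3@(1,0):0 a4@(1,4):0 a5@(3,3):0 a6@(2,1):0 a7@(4,4):0 a8@(4,1):1 a9@(2,2):0 a10@(2,4):0 a11@(2,0):0 a12@(5,2):1 a13@(1,1):0 a14@(0,0):0 a15@(0,2):1 a16@(0,1):0
t=3: (unchanged — steady state)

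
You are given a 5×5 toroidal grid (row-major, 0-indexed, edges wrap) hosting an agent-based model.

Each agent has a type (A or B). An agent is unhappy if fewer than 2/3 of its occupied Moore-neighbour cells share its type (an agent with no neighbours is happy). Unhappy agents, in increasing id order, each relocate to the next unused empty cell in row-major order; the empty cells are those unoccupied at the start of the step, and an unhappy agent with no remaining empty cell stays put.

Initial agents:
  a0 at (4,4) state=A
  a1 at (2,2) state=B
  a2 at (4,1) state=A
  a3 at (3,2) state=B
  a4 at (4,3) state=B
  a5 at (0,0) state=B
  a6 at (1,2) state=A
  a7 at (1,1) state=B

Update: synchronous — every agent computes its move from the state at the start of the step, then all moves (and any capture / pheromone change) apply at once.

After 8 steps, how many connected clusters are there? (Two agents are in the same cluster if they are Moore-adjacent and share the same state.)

t=1: a0@(0,1):A a1@(2,2):B a2@(0,2):A a3@(3,2):B a4@(0,3):B a5@(0,4):B a6@(1,0):A a7@(1,1):B
t=2: a0@(0,1):A a1@(2,2):B a2@(0,0):A a3@(3,2):B a4@(1,2):B a5@(1,3):B a6@(1,4):A a7@(2,0):B
t=3: a0@(0,2):A a1@(2,2):B a2@(0,0):A a3@(3,2):B a4@(1,2):B a5@(1,3):B a6@(0,3):A a7@(0,4):B
t=4: a0@(0,1):A a1@(2,2):B a2@(1,0):A a3@(3,2):B a4@(1,1):B a5@(1,4):B a6@(2,0):A a7@(2,1):B
t=5: a0@(0,0):A a1@(2,2):B a2@(0,2):A a3@(3,2):B a4@(0,3):B a5@(0,4):B a6@(1,2):A a7@(1,3):B
t=6: a0@(0,1):A a1@(2,2):B a2@(1,0):A a3@(3,2):B a4@(1,1):B a5@(0,4):B a6@(1,4):A a7@(2,0):B
t=7: a0@(0,0):A a1@(2,2):B a2@(0,2):A a3@(3,2):B a4@(0,3):B a5@(1,2):B a6@(1,3):A a7@(2,1):B
t=8: a0@(0,0):A a1@(2,2):B a2@(0,1):A a3@(3,2):B a4@(0,4):B a5@(1,0):B a6@(1,1):A a7@(2,1):B

2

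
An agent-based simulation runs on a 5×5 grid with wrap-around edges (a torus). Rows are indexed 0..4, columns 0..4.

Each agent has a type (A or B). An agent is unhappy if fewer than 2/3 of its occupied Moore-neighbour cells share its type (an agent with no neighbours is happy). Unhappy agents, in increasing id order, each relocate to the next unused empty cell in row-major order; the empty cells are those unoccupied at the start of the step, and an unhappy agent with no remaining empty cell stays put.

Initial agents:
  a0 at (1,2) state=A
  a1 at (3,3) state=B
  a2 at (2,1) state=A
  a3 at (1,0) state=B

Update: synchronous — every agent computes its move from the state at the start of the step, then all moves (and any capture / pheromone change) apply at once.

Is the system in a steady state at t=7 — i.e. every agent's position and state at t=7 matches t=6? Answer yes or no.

no

t=1: a0@(1,2):A a1@(3,3):B a2@(0,0):A a3@(0,1):B
t=2: a0@(0,2):A a1@(3,3):B a2@(0,3):A a3@(0,4):B
t=3: a0@(0,2):A a1@(3,3):B a2@(0,0):A a3@(0,1):B
t=4: a0@(0,3):A a1@(3,3):B a2@(0,4):A a3@(1,0):B
t=5: a0@(0,3):A a1@(3,3):B a2@(0,0):A a3@(0,1):B
t=6: a0@(0,3):A a1@(3,3):B a2@(0,2):A a3@(0,4):B
t=7: a0@(0,0):A a1@(3,3):B a2@(0,2):A a3@(0,1):B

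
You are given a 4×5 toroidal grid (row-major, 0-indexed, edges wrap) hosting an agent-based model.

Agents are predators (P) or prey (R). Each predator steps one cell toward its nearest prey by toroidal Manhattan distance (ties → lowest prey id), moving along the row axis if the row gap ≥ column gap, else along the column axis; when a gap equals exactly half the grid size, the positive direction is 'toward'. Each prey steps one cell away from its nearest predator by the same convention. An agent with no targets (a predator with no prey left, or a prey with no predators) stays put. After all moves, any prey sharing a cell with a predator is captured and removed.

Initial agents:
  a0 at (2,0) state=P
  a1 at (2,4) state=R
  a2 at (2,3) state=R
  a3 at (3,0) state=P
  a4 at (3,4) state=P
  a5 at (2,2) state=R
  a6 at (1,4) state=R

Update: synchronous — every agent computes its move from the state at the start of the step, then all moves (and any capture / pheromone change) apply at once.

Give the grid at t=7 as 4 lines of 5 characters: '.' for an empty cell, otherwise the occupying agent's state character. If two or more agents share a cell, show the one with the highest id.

.....
.....
.RRP.
.....

t=1: a0@(2,4):P a1@(2,3):R a2@(2,2):R a3@(2,0):P a4@(2,4):P a5@(2,3):R a6@(0,4):R
t=2: a0@(2,3):P a1@(2,2):R a2@(2,1):R a3@(2,4):P a4@(2,3):P a5@(2,2):R a6@(3,4):R
t=3: a0@(2,2):P a1@(2,1):R a2@(2,0):R a3@(3,4):P a4@(2,2):P a5@(2,1):R a6@(0,4):R
t=4: a0@(2,1):P a1@(2,0):R a2@(2,4):R a3@(0,4):P a4@(2,1):P a5@(2,0):R a6@(1,4):R
t=5: a0@(2,0):P a1@(2,4):R a2@(2,3):R a3@(1,4):P a4@(2,0):P a5@(2,4):R a6@(2,4):R
t=6: a0@(2,4):P a1@(2,3):R a2@(2,2):R a3@(2,4):P a4@(2,4):P a5@(2,3):R a6@(2,3):R
t=7: a0@(2,3):P a1@(2,2):R a2@(2,1):R a3@(2,3):P a4@(2,3):P a5@(2,2):R a6@(2,2):R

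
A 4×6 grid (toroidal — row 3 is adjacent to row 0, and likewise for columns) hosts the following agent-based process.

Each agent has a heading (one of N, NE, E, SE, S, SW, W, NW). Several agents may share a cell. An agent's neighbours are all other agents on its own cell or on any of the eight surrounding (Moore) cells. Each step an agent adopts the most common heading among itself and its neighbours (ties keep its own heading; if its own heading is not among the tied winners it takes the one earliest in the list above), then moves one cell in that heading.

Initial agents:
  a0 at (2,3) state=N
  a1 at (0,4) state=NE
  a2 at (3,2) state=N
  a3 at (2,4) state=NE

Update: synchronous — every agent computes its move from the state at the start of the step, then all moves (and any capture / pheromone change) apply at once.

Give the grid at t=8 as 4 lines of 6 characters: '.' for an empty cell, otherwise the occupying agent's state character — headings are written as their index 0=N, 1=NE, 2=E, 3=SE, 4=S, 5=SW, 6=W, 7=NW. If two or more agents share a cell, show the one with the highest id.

t=1: a0@(1,3):N a1@(3,5):NE a2@(2,2):N a3@(1,5):NE
t=2: a0@(0,3):N a1@(2,0):NE a2@(1,2):N a3@(0,0):NE
t=3: a0@(3,3):N a1@(1,1):NE a2@(0,2):N a3@(3,1):NE
t=4: a0@(2,3):N a1@(0,2):NE a2@(3,2):N a3@(2,2):NE
t=5: a0@(1,3):N a1@(3,3):NE a2@(2,2):N a3@(1,2):N
t=6: a0@(0,3):N a1@(2,4):NE a2@(1,2):N a3@(0,2):N
t=7: a0@(3,3):N a1@(1,5):NE a2@(0,2):N a3@(3,2):N
t=8: a0@(2,3):N a1@(0,0):NE a2@(3,2):N a3@(2,2):N

1.....
......
..00..
..0...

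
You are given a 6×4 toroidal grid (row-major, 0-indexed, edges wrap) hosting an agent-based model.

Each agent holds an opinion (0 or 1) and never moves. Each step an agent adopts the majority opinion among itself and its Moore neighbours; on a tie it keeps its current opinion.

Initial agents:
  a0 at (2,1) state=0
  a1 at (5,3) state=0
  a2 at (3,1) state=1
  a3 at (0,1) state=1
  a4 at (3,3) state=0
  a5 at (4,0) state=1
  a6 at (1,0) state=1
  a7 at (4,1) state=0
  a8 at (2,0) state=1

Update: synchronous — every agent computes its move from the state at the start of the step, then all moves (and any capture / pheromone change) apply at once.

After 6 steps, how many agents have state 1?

8

t=1: a0@(2,1):1 a1@(5,3):0 a2@(3,1):1 a3@(0,1):1 a4@(3,3):1 a5@(4,0):0 a6@(1,0):1 a7@(4,1):1 a8@(2,0):1
t=2: a0@(2,1):1 a1@(5,3):0 a2@(3,1):1 a3@(0,1):1 a4@(3,3):1 a5@(4,0):1 a6@(1,0):1 a7@(4,1):1 a8@(2,0):1
t=3: (unchanged — steady state)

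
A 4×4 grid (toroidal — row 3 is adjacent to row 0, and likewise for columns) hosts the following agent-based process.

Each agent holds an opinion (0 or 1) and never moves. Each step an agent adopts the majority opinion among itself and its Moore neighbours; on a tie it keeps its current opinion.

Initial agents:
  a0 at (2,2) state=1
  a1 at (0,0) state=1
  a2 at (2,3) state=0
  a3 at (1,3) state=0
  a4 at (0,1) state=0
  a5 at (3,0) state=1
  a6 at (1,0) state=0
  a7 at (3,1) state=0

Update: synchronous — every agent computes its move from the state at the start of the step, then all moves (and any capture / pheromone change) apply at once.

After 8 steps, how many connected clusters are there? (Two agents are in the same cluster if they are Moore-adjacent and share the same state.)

t=1: a0@(2,2):0 a1@(0,0):0 a2@(2,3):0 a3@(1,3):0 a4@(0,1):0 a5@(3,0):0 a6@(1,0):0 a7@(3,1):1
t=2: a0@(2,2):0 a1@(0,0):0 a2@(2,3):0 a3@(1,3):0 a4@(0,1):0 a5@(3,0):0 a6@(1,0):0 a7@(3,1):0
t=3: (unchanged — steady state)

1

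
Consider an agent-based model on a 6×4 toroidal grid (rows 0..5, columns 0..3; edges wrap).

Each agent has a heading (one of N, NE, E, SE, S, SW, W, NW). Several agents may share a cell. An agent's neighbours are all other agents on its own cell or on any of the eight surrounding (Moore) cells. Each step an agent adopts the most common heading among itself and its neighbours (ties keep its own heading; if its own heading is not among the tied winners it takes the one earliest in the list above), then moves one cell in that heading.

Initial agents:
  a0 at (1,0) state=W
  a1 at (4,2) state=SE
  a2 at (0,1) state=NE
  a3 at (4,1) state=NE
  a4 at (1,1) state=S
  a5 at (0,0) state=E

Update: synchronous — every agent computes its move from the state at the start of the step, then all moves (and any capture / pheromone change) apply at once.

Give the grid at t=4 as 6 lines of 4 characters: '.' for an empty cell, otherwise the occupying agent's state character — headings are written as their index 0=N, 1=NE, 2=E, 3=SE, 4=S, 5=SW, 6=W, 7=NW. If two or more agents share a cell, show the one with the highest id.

t=1: a0@(1,3):W a1@(5,3):SE a2@(5,2):NE a3@(3,2):NE a4@(2,1):S a5@(0,1):E
t=2: a0@(1,2):W a1@(0,0):SE a2@(4,3):NE a3@(2,3):NE a4@(3,1):S a5@(0,2):E
t=3: a0@(1,1):W a1@(1,1):SE a2@(3,0):NE a3@(1,0):NE a4@(4,1):S a5@(0,3):E
t=4: a0@(1,0):W a1@(2,2):SE a2@(2,1):NE a3@(0,1):NE a4@(5,1):S a5@(0,0):E

21..
6...
.13.
....
....
.4..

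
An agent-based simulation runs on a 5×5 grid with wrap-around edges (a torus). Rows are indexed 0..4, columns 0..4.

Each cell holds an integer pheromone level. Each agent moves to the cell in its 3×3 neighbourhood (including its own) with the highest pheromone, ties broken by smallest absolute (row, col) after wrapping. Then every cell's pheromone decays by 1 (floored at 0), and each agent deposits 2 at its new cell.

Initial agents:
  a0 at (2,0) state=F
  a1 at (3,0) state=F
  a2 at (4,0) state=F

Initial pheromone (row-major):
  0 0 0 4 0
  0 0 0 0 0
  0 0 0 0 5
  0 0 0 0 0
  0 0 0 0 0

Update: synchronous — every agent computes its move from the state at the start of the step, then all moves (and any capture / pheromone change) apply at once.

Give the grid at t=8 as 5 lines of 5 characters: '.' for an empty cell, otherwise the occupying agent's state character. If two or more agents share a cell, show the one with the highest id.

F....
.....
....F
.....
.....

t=1: a0@(2,4) a1@(2,4) a2@(0,0) | pheromone: 2 0 0 3 0 / 0 0 0 0 0 / 0 0 0 0 8 / 0 0 0 0 0 / 0 0 0 0 0
t=2: a0@(2,4) a1@(2,4) a2@(0,0) | pheromone: 3 0 0 2 0 / 0 0 0 0 0 / 0 0 0 0 11 / 0 0 0 0 0 / 0 0 0 0 0
t=3: a0@(2,4) a1@(2,4) a2@(0,0) | pheromone: 4 0 0 1 0 / 0 0 0 0 0 / 0 0 0 0 14 / 0 0 0 0 0 / 0 0 0 0 0
t=4: a0@(2,4) a1@(2,4) a2@(0,0) | pheromone: 5 0 0 0 0 / 0 0 0 0 0 / 0 0 0 0 17 / 0 0 0 0 0 / 0 0 0 0 0
t=5: a0@(2,4) a1@(2,4) a2@(0,0) | pheromone: 6 0 0 0 0 / 0 0 0 0 0 / 0 0 0 0 20 / 0 0 0 0 0 / 0 0 0 0 0
t=6: a0@(2,4) a1@(2,4) a2@(0,0) | pheromone: 7 0 0 0 0 / 0 0 0 0 0 / 0 0 0 0 23 / 0 0 0 0 0 / 0 0 0 0 0
t=7: a0@(2,4) a1@(2,4) a2@(0,0) | pheromone: 8 0 0 0 0 / 0 0 0 0 0 / 0 0 0 0 26 / 0 0 0 0 0 / 0 0 0 0 0
t=8: a0@(2,4) a1@(2,4) a2@(0,0) | pheromone: 9 0 0 0 0 / 0 0 0 0 0 / 0 0 0 0 29 / 0 0 0 0 0 / 0 0 0 0 0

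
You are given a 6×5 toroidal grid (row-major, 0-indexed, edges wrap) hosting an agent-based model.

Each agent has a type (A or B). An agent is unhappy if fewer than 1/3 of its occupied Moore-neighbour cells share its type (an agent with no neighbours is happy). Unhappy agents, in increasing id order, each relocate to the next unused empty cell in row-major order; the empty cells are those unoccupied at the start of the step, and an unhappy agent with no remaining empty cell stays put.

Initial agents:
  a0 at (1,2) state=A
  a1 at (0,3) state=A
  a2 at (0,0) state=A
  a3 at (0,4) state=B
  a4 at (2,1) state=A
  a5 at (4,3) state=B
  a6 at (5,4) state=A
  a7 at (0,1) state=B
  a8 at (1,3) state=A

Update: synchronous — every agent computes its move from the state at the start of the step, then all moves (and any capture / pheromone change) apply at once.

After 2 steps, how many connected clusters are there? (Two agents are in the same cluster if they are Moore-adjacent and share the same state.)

2

t=1: a0@(1,2):A a1@(0,3):A a2@(0,0):A a3@(0,2):B a4@(2,1):A a5@(1,0):B a6@(5,4):A a7@(1,1):B a8@(1,3):A
t=2: a0@(1,2):A a1@(0,3):A a2@(0,0):A a3@(0,1):B a4@(2,1):A a5@(1,0):B a6@(5,4):A a7@(1,1):B a8@(1,3):A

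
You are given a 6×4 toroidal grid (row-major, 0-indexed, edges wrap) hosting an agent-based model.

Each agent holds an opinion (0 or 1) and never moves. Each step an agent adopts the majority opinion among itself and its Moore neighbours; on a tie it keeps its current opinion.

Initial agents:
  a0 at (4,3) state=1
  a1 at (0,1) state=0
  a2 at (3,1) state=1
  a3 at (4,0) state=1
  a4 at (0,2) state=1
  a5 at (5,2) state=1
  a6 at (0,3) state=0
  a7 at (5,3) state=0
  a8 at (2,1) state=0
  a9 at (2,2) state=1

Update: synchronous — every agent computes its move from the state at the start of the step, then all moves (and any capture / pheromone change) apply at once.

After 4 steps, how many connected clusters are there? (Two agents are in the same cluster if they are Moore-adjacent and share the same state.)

t=1: a0@(4,3):1 a1@(0,1):1 a2@(3,1):1 a3@(4,0):1 a4@(0,2):0 a5@(5,2):1 a6@(0,3):0 a7@(5,3):1 a8@(2,1):1 a9@(2,2):1
t=2: a0@(4,3):1 a1@(0,1):1 a2@(3,1):1 a3@(4,0):1 a4@(0,2):1 a5@(5,2):1 a6@(0,3):0 a7@(5,3):1 a8@(2,1):1 a9@(2,2):1
t=3: a0@(4,3):1 a1@(0,1):1 a2@(3,1):1 a3@(4,0):1 a4@(0,2):1 a5@(5,2):1 a6@(0,3):1 a7@(5,3):1 a8@(2,1):1 a9@(2,2):1
t=4: (unchanged — steady state)

1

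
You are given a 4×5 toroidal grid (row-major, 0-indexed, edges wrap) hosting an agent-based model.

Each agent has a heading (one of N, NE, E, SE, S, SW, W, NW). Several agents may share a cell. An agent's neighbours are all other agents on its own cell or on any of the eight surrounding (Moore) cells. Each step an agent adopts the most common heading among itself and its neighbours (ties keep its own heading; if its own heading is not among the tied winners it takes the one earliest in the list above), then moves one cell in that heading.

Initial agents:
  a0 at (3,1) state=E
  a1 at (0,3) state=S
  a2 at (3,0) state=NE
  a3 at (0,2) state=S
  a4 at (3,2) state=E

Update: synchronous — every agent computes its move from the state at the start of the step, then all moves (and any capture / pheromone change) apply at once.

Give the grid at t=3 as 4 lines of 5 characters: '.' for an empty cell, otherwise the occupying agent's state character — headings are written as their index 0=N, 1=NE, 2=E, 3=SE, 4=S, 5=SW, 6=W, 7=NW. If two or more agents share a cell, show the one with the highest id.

.....
.....
..4..
2.442

t=1: a0@(3,2):E a1@(1,3):S a2@(2,1):NE a3@(1,2):S a4@(3,3):E
t=2: a0@(3,3):E a1@(2,3):S a2@(1,2):NE a3@(2,2):S a4@(3,4):E
t=3: a0@(3,4):E a1@(3,3):S a2@(2,2):S a3@(3,2):S a4@(3,0):E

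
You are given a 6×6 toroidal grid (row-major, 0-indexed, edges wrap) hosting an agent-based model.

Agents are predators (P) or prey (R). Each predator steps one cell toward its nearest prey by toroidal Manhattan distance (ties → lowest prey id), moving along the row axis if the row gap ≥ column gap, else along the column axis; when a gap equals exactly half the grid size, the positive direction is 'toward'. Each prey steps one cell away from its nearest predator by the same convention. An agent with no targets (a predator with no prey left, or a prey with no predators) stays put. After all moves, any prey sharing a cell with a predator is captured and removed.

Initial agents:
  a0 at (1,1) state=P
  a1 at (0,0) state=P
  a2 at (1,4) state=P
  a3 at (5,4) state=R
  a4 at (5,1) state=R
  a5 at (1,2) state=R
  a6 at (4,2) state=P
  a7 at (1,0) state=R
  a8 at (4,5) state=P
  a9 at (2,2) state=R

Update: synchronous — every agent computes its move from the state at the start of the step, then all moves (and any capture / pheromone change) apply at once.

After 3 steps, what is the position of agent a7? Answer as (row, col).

t=1: a0@(1,2):P a1@(1,0):P a2@(0,4):P a3@(4,4):R a4@(4,1):R a5@(1,3):R a6@(5,2):P a7@(1,5):R a8@(5,5):P a9@(3,2):R
t=2: a0@(1,3):P a1@(1,5):P a2@(5,4):P a3@(3,4):R a4@(3,1):R a5@(1,4):R a6@(4,2):P a7@(1,4):R a8@(4,5):P
t=3: a0@(1,4):P a1@(1,4):P a2@(4,4):P a3@(2,4):R a4@(2,1):R a5@(1,5):R a6@(3,2):P a7@(1,5):R a8@(3,5):P

(1, 5)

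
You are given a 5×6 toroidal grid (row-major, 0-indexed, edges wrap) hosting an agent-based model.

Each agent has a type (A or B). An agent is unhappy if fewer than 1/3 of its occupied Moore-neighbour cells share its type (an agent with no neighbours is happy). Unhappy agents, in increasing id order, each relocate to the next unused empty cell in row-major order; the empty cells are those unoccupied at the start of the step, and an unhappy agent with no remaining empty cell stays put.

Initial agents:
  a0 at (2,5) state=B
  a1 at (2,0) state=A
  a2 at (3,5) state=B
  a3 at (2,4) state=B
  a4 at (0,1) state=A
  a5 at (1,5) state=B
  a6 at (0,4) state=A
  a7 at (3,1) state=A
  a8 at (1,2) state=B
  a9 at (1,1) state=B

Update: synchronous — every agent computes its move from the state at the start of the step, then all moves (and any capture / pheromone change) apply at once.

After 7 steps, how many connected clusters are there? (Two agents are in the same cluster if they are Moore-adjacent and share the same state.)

t=1: a0@(2,5):B a1@(0,0):A a2@(3,5):B a3@(2,4):B a4@(0,2):A a5@(1,5):B a6@(0,3):A a7@(3,1):A a8@(1,2):B a9@(1,1):B
t=2: a0@(2,5):B a1@(0,1):A a2@(3,5):B a3@(2,4):B a4@(0,2):A a5@(1,5):B a6@(0,3):A a7@(3,1):A a8@(1,2):B a9@(1,1):B
t=3: a0@(2,5):B a1@(0,1):A a2@(3,5):B a3@(2,4):B a4@(0,2):A a5@(1,5):B a6@(0,3):A a7@(3,1):A a8@(0,0):B a9@(1,1):B
t=4: (unchanged — steady state)

3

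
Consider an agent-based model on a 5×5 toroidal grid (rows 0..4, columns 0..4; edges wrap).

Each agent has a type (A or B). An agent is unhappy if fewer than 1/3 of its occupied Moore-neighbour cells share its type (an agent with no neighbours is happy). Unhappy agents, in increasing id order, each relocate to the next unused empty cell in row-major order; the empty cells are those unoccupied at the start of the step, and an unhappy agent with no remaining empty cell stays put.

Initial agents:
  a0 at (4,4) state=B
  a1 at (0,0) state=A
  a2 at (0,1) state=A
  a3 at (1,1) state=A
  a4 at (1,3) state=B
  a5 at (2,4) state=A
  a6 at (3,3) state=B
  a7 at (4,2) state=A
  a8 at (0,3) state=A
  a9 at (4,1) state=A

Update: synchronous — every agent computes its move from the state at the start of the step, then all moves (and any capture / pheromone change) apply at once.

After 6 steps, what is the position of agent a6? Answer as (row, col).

(1, 2)

t=1: a0@(4,4):B a1@(0,0):A a2@(0,1):A a3@(1,1):A a4@(0,2):B a5@(0,4):A a6@(3,3):B a7@(4,2):A a8@(0,3):A a9@(4,1):A
t=2: a0@(1,0):B a1@(0,0):A a2@(0,1):A a3@(1,1):A a4@(1,2):B a5@(0,4):A a6@(3,3):B a7@(4,2):A a8@(0,3):A a9@(4,1):A
t=3: a0@(0,2):B a1@(0,0):A a2@(0,1):A a3@(1,1):A a4@(1,3):B a5@(0,4):A a6@(1,4):B a7@(4,2):A a8@(0,3):A a9@(4,1):A
t=4: a0@(1,0):B a1@(0,0):A a2@(0,1):A a3@(1,1):A a4@(1,3):B a5@(0,4):A a6@(1,2):B a7@(4,2):A a8@(0,3):A a9@(4,1):A
t=5: a0@(0,2):B a1@(0,0):A a2@(0,1):A a3@(1,1):A a4@(1,3):B a5@(0,4):A a6@(1,4):B a7@(4,2):A a8@(0,3):A a9@(4,1):A
t=6: a0@(1,0):B a1@(0,0):A a2@(0,1):A a3@(1,1):A a4@(1,3):B a5@(0,4):A a6@(1,2):B a7@(4,2):A a8@(0,3):A a9@(4,1):A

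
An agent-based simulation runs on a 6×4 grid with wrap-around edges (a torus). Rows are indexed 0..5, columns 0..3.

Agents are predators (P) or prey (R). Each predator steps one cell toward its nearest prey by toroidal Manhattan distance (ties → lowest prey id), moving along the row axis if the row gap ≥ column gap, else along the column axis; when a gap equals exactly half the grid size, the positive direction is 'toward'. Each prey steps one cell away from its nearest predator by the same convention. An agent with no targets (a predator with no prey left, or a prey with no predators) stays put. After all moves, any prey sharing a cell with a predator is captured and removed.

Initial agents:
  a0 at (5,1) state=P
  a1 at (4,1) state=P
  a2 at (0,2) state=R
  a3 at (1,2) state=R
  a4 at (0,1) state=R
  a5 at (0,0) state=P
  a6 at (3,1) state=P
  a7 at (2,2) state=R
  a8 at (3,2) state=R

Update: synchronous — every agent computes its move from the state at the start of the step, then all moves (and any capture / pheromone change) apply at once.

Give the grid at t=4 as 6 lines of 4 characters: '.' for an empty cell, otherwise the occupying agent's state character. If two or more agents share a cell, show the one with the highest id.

t=1: a0@(0,1):P a1@(5,1):P a2@(1,2):R a3@(2,2):R a4@(1,1):R a5@(0,1):P a6@(3,2):P a7@(1,2):R a8@(3,3):R
t=2: a0@(1,1):P a1@(0,1):P a3@(1,2):R a4@(2,1):R a5@(1,1):P a6@(2,2):P a8@(3,0):R
t=3: a0@(1,2):P a1@(1,1):P a3@(1,3):R a4@(3,1):R a5@(1,2):P a6@(1,2):P a8@(4,0):R
t=4: a0@(1,3):P a1@(1,2):P a3@(1,0):R a4@(4,1):R a5@(1,3):P a6@(1,3):P a8@(3,0):R

....
R.PP
....
R...
.R..
....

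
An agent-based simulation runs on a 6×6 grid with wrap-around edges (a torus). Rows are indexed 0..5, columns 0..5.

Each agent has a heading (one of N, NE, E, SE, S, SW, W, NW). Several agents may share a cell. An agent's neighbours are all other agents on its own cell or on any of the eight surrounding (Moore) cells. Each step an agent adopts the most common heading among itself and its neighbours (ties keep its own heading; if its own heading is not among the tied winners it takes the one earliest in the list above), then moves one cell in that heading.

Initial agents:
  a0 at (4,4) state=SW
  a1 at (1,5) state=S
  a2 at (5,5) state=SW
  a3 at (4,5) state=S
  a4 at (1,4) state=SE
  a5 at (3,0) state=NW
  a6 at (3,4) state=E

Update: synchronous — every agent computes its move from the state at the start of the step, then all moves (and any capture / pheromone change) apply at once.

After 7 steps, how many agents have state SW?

5

t=1: a0@(5,3):SW a1@(2,5):S a2@(0,4):SW a3@(5,4):SW a4@(2,5):SE a5@(2,5):NW a6@(3,5):E
t=2: a0@(0,2):SW a1@(3,5):S a2@(1,3):SW a3@(0,3):SW a4@(3,0):SE a5@(1,4):NW a6@(3,0):E
t=3: a0@(1,1):SW a1@(4,5):S a2@(2,2):SW a3@(1,2):SW a4@(4,1):SE a5@(2,3):SW a6@(3,1):E
t=4: a0@(2,0):SW a1@(5,5):S a2@(3,1):SW a3@(2,1):SW a4@(5,2):SE a5@(3,2):SW a6@(3,2):E
t=5: a0@(3,5):SW a1@(0,5):S a2@(4,0):SW a3@(3,0):SW a4@(0,3):SE a5@(4,1):SW a6@(4,1):SW
t=6: a0@(4,4):SW a1@(1,5):S a2@(5,5):SW a3@(4,5):SW a4@(1,4):SE a5@(5,0):SW a6@(5,0):SW
t=7: a0@(5,3):SW a1@(2,5):S a2@(0,4):SW a3@(5,4):SW a4@(2,5):SE a5@(0,5):SW a6@(0,5):SW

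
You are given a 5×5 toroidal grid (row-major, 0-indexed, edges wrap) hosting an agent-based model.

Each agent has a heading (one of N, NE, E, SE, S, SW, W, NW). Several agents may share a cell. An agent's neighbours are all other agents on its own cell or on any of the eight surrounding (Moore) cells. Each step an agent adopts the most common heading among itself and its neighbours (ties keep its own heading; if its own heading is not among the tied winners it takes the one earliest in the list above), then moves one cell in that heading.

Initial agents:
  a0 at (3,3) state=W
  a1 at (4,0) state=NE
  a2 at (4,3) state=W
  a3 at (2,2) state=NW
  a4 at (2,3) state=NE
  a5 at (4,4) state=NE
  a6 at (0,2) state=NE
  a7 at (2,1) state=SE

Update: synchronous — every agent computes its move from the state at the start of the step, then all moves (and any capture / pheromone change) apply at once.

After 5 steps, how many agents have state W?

t=1: a0@(3,2):W a1@(3,1):NE a2@(4,2):W a3@(1,1):NW a4@(1,4):NE a5@(3,0):NE a6@(4,3):NE a7@(3,2):SE
t=2: a0@(3,1):W a1@(2,2):NE a2@(4,1):W a3@(0,0):NW a4@(0,0):NE a5@(2,1):NE a6@(4,2):W a7@(2,3):NE
t=3: a0@(3,0):W a1@(1,3):NE a2@(4,0):W a3@(4,4):NW a4@(4,1):NE a5@(1,2):NE a6@(4,1):W a7@(1,4):NE
t=4: a0@(3,4):W a1@(0,4):NE a2@(4,4):W a3@(4,3):W a4@(4,0):W a5@(0,3):NE a6@(4,0):W a7@(0,0):NE
t=5: a0@(3,3):W a1@(0,3):W a2@(4,3):W a3@(4,2):W a4@(4,4):W a5@(4,4):NE a6@(4,4):W a7@(0,4):W

7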